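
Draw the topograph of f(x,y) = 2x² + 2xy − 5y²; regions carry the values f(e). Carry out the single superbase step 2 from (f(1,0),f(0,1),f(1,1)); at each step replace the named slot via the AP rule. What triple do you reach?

start (2,-5,-1) = (f(1,0),f(0,1),f(1,1))
replace slot 2: 2·(2+(-1)) − (-5) = 7 → (2,7,-1)

2,7,-1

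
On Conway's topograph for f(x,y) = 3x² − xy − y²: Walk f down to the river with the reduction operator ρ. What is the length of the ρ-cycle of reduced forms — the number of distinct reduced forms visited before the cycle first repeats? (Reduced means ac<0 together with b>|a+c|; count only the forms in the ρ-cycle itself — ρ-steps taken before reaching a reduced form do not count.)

D = 13, ⌊√D⌋ = 3
descent: ρ → (-1,3,1)  [lands on river]
river: ρ → (1,3,-1)
ρ-cycle length = 2 (tail of 1 descent step not counted)

2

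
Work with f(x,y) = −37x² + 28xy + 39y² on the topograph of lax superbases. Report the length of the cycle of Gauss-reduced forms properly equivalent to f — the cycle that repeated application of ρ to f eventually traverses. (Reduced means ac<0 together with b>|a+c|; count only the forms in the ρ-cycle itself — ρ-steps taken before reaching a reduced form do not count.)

D = 6556, ⌊√D⌋ = 80
river: ρ → (39,50,-26)
river: ρ → (-26,54,35)
river: ρ → (35,16,-45)
river: ρ → (-45,74,6)
river: ρ → (6,70,-69)
river: ρ → (-69,68,7)
river: ρ → (7,72,-49)
river: ρ → (-49,26,30)
river: ρ → (30,34,-45)
river: ρ → (-45,56,19)
river: ρ → (19,58,-42)
river: ρ → (-42,26,35)
river: ρ → (35,44,-33)
river: ρ → (-33,22,46)
river: ρ → (46,70,-9)
river: ρ → (-9,74,30)
river: ρ → (30,46,-37)
river: ρ → (-37,28,39)
ρ-cycle length = 18 (tail of 0 descent steps not counted)

18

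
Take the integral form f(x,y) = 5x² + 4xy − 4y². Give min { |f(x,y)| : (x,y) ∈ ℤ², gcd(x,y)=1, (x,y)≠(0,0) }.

river: ρ → (-4,4,5)
river: ρ → (5,6,-3)
river: ρ → (-3,6,5)
river: ρ → (5,4,-4)
closes: descent 0, river 4
min |a| on river = 3

3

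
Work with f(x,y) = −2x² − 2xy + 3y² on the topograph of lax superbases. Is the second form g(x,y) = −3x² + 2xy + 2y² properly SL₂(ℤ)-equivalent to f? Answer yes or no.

D₁ = 28, D₂ = 28
river cycle of f (length 4): (3, 2, -2), (-2, 2, 3), (3, 4, -1), (-1, 4, 3)
river cycle of g (length 4): (2, 2, -3), (-3, 4, 1), (1, 4, -3), (-3, 2, 2)
cycles differ ⇒ inequivalent

no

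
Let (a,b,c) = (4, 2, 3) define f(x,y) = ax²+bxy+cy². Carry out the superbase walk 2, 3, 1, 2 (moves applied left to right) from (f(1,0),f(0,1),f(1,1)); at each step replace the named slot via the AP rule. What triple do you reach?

start (4,3,9) = (f(1,0),f(0,1),f(1,1))
replace slot 2: 2·(4+9) − 3 = 23 → (4,23,9)
replace slot 3: 2·(4+23) − 9 = 45 → (4,23,45)
replace slot 1: 2·(23+45) − 4 = 132 → (132,23,45)
replace slot 2: 2·(132+45) − 23 = 331 → (132,331,45)

132,331,45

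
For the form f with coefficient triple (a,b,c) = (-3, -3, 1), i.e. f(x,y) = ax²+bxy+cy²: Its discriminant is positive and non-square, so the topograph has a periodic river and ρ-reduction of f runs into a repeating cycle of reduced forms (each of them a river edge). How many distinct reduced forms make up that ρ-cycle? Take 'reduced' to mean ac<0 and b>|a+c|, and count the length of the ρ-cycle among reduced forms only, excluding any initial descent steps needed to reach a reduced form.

D = 21, ⌊√D⌋ = 4
descent: ρ → (1,3,-3)  [lands on river]
river: ρ → (-3,3,1)
ρ-cycle length = 2 (tail of 1 descent step not counted)

2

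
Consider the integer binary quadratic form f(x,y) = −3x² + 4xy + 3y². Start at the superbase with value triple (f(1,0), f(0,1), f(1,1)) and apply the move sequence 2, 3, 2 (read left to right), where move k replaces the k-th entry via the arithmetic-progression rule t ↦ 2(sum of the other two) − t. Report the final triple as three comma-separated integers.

start (-3,3,4) = (f(1,0),f(0,1),f(1,1))
replace slot 2: 2·((-3)+4) − 3 = -1 → (-3,-1,4)
replace slot 3: 2·((-3)+(-1)) − 4 = -12 → (-3,-1,-12)
replace slot 2: 2·((-3)+(-12)) − (-1) = -29 → (-3,-29,-12)

-3,-29,-12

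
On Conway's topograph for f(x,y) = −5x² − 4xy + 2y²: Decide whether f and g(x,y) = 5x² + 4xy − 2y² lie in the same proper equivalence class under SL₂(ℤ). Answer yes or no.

D₁ = 56, D₂ = 56
river cycle of f (length 4): (2, 4, -5), (-5, 6, 1), (1, 6, -5), (-5, 4, 2)
river cycle of g (length 4): (-2, 4, 5), (5, 6, -1), (-1, 6, 5), (5, 4, -2)
cycles differ ⇒ inequivalent

no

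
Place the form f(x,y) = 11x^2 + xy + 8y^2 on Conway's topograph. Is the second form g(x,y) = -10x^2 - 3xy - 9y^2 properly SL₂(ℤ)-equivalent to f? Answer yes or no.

D₁ = -351, D₂ = -351
f: flip: (11,1,8)→(8,-1,11)
f: reduced (well bottom): (8,-1,11) with a≤c, −a<b≤a
g is negative-definite; reduce −g:
−g: flip: (10,3,9)→(9,-3,10)
−g: reduced (well bottom): (9,-3,10) with a≤c, −a<b≤a
flip sign back: reduced form of g is (-9,3,-10)
reduced forms (8, -1, 11) vs (-9, 3, -10) ⇒ inequivalent

no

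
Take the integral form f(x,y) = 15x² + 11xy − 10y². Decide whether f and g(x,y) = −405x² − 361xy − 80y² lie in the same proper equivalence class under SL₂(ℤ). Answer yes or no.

D₁ = 721, D₂ = 721
river cycle of f (length 36): (-10, 9, 16), (16, 23, -3), (-3, 25, 8), (8, 23, -6), (-6, 25, 4), (4, 23, -12), (-12, 25, 2), (2, 23, -24), (-24, 25, 1), (1, 25, -24), … (26 more)
river cycle of g (length 36): (-3, 25, 8), (8, 23, -6), (-6, 25, 4), (4, 23, -12), (-12, 25, 2), (2, 23, -24), (-24, 25, 1), (1, 25, -24), (-24, 23, 2), (2, 25, -12), … (26 more)
cycles coincide ⇒ equivalent

yes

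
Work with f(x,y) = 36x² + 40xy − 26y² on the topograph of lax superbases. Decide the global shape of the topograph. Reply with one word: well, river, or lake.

D = b²−4ac = 40² − 4·36·(-26) = 5344
D > 0 non-square ⇒ indefinite ⇒ periodic river

river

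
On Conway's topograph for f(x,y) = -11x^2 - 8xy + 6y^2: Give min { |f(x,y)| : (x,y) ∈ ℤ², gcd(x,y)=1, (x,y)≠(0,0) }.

descent: ρ → (6,8,-11)  [lands on river]
river: ρ → (-11,14,3)
river: ρ → (3,16,-6)
river: ρ → (-6,8,11)
river: ρ → (11,14,-3)
river: ρ → (-3,16,6)
closes: descent 1, river 6
min |a| on river = 3

3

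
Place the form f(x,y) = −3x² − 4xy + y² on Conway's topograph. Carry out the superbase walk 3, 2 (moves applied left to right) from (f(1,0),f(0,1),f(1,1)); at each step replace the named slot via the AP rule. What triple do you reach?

start (-3,1,-6) = (f(1,0),f(0,1),f(1,1))
replace slot 3: 2·((-3)+1) − (-6) = 2 → (-3,1,2)
replace slot 2: 2·((-3)+2) − 1 = -3 → (-3,-3,2)

-3,-3,2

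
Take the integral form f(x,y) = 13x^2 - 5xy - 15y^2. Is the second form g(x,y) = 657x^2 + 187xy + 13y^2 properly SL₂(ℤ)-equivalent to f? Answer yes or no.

D₁ = 805, D₂ = 805
river cycle of f (length 8): (-15, 5, 13), (13, 21, -7), (-7, 21, 13), (13, 5, -15), (-15, 25, 3), (3, 23, -23), (-23, 23, 3), (3, 25, -15)
river cycle of g (length 8): (13, 21, -7), (-7, 21, 13), (13, 5, -15), (-15, 25, 3), (3, 23, -23), (-23, 23, 3), (3, 25, -15), (-15, 5, 13)
cycles coincide ⇒ equivalent

yes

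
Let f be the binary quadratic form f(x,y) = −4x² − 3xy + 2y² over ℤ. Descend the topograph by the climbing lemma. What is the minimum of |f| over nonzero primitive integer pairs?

descent: ρ → (2,3,-4)  [lands on river]
river: ρ → (-4,5,1)
river: ρ → (1,5,-4)
river: ρ → (-4,3,2)
river: ρ → (2,5,-2)
river: ρ → (-2,3,4)
river: ρ → (4,5,-1)
river: ρ → (-1,5,4)
river: ρ → (4,3,-2)
river: ρ → (-2,5,2)
closes: descent 1, river 10
min |a| on river = 1

1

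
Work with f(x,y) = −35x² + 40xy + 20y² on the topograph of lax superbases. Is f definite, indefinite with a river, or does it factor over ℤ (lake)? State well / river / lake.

D = b²−4ac = 40² − 4·(-35)·20 = 4400
D > 0 non-square ⇒ indefinite ⇒ periodic river

river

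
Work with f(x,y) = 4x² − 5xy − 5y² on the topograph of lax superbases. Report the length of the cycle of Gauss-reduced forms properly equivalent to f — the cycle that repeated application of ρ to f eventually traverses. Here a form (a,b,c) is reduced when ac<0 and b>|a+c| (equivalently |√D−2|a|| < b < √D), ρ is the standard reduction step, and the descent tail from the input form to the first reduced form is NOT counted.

D = 105, ⌊√D⌋ = 10
descent: ρ → (-5,5,4)  [lands on river]
river: ρ → (4,3,-6)
river: ρ → (-6,9,1)
river: ρ → (1,9,-6)
river: ρ → (-6,3,4)
river: ρ → (4,5,-5)
ρ-cycle length = 6 (tail of 1 descent step not counted)

6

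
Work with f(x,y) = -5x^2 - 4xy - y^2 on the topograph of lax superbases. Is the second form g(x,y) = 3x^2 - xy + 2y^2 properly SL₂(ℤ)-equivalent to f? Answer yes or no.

D₁ = -4, D₂ = -23
discriminants differ ⇒ not SL₂(ℤ)-equivalent

no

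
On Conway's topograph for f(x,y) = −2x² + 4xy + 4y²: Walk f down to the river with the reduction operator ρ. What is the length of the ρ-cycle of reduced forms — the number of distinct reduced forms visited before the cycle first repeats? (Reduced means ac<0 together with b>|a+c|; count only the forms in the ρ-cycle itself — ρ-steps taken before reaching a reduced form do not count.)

D = 48, ⌊√D⌋ = 6
river: ρ → (4,4,-2)
river: ρ → (-2,4,4)
ρ-cycle length = 2 (tail of 0 descent steps not counted)

2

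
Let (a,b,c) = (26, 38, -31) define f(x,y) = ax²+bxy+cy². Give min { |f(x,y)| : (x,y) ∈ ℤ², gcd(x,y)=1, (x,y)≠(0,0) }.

river: ρ → (-31,24,33)
river: ρ → (33,42,-22)
river: ρ → (-22,46,29)
river: ρ → (29,12,-39)
river: ρ → (-39,66,2)
river: ρ → (2,66,-39)
river: ρ → (-39,12,29)
river: ρ → (29,46,-22)
river: ρ → (-22,42,33)
river: ρ → (33,24,-31)
river: ρ → (-31,38,26)
river: ρ → (26,66,-3)
river: ρ → (-3,66,26)
river: ρ → (26,38,-31)
closes: descent 0, river 14
min |a| on river = 2

2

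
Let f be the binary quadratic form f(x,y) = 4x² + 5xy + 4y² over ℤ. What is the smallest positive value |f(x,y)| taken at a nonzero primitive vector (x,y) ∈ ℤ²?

translate: b→-3 (≡5 mod 8), so (4,5,4)→(4,-3,3)
flip: (4,-3,3)→(3,3,4)
reduced (well bottom): (3,3,4) with a≤c, −a<b≤a
well minimum = a = 3

3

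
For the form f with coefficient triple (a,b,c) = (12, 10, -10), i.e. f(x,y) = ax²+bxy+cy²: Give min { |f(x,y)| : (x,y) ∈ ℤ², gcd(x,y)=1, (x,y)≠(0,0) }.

river: ρ → (-10,10,12)
river: ρ → (12,14,-8)
river: ρ → (-8,18,8)
river: ρ → (8,14,-12)
river: ρ → (-12,10,10)
river: ρ → (10,10,-12)
river: ρ → (-12,14,8)
river: ρ → (8,18,-8)
river: ρ → (-8,14,12)
river: ρ → (12,10,-10)
closes: descent 0, river 10
min |a| on river = 8

8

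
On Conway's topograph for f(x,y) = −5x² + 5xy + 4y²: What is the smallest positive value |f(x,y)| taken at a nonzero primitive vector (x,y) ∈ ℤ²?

river: ρ → (4,3,-6)
river: ρ → (-6,9,1)
river: ρ → (1,9,-6)
river: ρ → (-6,3,4)
river: ρ → (4,5,-5)
river: ρ → (-5,5,4)
closes: descent 0, river 6
min |a| on river = 1

1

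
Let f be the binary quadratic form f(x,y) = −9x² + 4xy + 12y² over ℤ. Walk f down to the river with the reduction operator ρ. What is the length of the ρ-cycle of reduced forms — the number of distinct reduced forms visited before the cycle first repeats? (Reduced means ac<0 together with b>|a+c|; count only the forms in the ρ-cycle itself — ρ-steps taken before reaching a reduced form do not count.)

D = 448, ⌊√D⌋ = 21
river: ρ → (12,20,-1)
river: ρ → (-1,20,12)
river: ρ → (12,4,-9)
river: ρ → (-9,14,7)
river: ρ → (7,14,-9)
river: ρ → (-9,4,12)
ρ-cycle length = 6 (tail of 0 descent steps not counted)

6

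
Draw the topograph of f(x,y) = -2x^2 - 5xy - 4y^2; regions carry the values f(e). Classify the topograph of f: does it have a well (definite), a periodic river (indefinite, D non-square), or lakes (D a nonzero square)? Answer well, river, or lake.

D = b²−4ac = (-5)² − 4·(-2)·(-4) = -7
D < 0 ⇒ definite ⇒ every region one sign ⇒ single well

well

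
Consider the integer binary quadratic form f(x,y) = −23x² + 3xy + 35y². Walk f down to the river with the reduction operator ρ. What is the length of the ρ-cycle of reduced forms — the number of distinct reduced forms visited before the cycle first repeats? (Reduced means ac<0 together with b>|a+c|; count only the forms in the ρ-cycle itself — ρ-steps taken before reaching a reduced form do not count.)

D = 3229, ⌊√D⌋ = 56
descent: ρ → (35,-3,-23)
descent: ρ → (-23,49,9)  [lands on river]
river: ρ → (9,41,-43)
river: ρ → (-43,45,7)
river: ρ → (7,53,-15)
river: ρ → (-15,37,31)
river: ρ → (31,25,-21)
river: ρ → (-21,17,35)
river: ρ → (35,53,-3)
river: ρ → (-3,55,17)
river: ρ → (17,47,-15)
river: ρ → (-15,43,23)
river: ρ → (23,49,-9)
river: ρ → (-9,41,43)
river: ρ → (43,45,-7)
river: ρ → (-7,53,15)
river: ρ → (15,37,-31)
river: ρ → (-31,25,21)
river: ρ → (21,17,-35)
river: ρ → (-35,53,3)
river: ρ → (3,55,-17)
river: ρ → (-17,47,15)
river: ρ → (15,43,-23)
ρ-cycle length = 22 (tail of 2 descent steps not counted)

22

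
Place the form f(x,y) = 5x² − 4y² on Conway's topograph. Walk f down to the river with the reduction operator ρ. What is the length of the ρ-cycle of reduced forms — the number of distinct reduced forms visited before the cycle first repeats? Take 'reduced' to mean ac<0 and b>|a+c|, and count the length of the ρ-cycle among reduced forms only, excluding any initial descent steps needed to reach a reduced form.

D = 80, ⌊√D⌋ = 8
descent: ρ → (-4,8,1)  [lands on river]
river: ρ → (1,8,-4)
ρ-cycle length = 2 (tail of 1 descent step not counted)

2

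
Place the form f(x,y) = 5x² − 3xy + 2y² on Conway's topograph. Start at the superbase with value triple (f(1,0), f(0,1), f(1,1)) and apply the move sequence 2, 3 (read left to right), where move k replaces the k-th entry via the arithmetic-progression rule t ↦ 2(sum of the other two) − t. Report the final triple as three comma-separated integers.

start (5,2,4) = (f(1,0),f(0,1),f(1,1))
replace slot 2: 2·(5+4) − 2 = 16 → (5,16,4)
replace slot 3: 2·(5+16) − 4 = 38 → (5,16,38)

5,16,38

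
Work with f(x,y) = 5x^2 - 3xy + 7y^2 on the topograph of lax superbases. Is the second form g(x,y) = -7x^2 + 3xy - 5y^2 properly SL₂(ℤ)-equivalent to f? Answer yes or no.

D₁ = -131, D₂ = -131
f: reduced (well bottom): (5,-3,7) with a≤c, −a<b≤a
g is negative-definite; reduce −g:
−g: flip: (7,-3,5)→(5,3,7)
−g: reduced (well bottom): (5,3,7) with a≤c, −a<b≤a
flip sign back: reduced form of g is (-5,-3,-7)
reduced forms (5, -3, 7) vs (-5, -3, -7) ⇒ inequivalent

no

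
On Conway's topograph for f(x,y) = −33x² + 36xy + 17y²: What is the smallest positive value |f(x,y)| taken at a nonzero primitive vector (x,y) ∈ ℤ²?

river: ρ → (17,32,-37)
river: ρ → (-37,42,12)
river: ρ → (12,54,-13)
river: ρ → (-13,50,20)
river: ρ → (20,30,-33)
river: ρ → (-33,36,17)
closes: descent 0, river 6
min |a| on river = 12

12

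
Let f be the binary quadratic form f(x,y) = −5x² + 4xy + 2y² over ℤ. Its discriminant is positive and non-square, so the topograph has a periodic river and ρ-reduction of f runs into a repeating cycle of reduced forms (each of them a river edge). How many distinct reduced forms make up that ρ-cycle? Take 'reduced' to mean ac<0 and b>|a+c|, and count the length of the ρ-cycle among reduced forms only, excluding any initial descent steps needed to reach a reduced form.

D = 56, ⌊√D⌋ = 7
river: ρ → (2,4,-5)
river: ρ → (-5,6,1)
river: ρ → (1,6,-5)
river: ρ → (-5,4,2)
ρ-cycle length = 4 (tail of 0 descent steps not counted)

4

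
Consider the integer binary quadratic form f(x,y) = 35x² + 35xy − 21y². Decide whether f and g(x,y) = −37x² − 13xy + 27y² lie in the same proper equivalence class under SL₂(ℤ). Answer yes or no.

D₁ = 4165, D₂ = 4165
river cycle of f (length 6): (-21, 49, 21), (21, 35, -35), (-35, 35, 21), (21, 49, -21), (-21, 35, 35), (35, 35, -21)
river cycle of g (length 12): (27, 13, -37), (-37, 61, 3), (3, 59, -57), (-57, 55, 5), (5, 55, -57), (-57, 59, 3), (3, 61, -37), (-37, 13, 27), (27, 41, -23), (-23, 51, 17), … (2 more)
cycles differ ⇒ inequivalent

no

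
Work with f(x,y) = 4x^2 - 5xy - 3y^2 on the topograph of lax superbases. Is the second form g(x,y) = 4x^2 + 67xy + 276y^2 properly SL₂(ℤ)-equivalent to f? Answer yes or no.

D₁ = 73, D₂ = 73
river cycle of f (length 18): (-3, 5, 4), (4, 3, -4), (-4, 5, 3), (3, 7, -2), (-2, 5, 6), (6, 7, -1), (-1, 7, 6), (6, 5, -2), (-2, 7, 3), (3, 5, -4), … (8 more)
river cycle of g (length 18): (4, 3, -4), (-4, 5, 3), (3, 7, -2), (-2, 5, 6), (6, 7, -1), (-1, 7, 6), (6, 5, -2), (-2, 7, 3), (3, 5, -4), (-4, 3, 4), … (8 more)
cycles coincide ⇒ equivalent

yes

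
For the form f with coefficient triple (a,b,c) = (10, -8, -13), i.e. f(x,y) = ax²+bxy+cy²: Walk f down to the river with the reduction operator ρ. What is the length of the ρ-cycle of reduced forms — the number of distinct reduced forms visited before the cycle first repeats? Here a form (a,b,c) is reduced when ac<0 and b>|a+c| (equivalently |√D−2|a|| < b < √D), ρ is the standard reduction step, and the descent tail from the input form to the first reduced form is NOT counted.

D = 584, ⌊√D⌋ = 24
descent: ρ → (-13,8,10)  [lands on river]
river: ρ → (10,12,-11)
river: ρ → (-11,10,11)
river: ρ → (11,12,-10)
river: ρ → (-10,8,13)
river: ρ → (13,18,-5)
river: ρ → (-5,22,5)
river: ρ → (5,18,-13)
ρ-cycle length = 8 (tail of 1 descent step not counted)

8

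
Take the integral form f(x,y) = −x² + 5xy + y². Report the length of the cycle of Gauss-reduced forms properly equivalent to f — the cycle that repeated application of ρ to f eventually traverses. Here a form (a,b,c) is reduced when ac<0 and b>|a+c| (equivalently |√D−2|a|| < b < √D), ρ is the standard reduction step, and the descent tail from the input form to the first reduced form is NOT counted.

D = 29, ⌊√D⌋ = 5
river: ρ → (1,5,-1)
river: ρ → (-1,5,1)
ρ-cycle length = 2 (tail of 0 descent steps not counted)

2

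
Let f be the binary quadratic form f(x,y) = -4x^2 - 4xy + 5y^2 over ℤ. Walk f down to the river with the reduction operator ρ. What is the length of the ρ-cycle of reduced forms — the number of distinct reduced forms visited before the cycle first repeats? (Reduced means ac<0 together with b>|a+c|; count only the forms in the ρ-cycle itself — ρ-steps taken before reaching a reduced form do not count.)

D = 96, ⌊√D⌋ = 9
descent: ρ → (5,4,-4)  [lands on river]
river: ρ → (-4,4,5)
river: ρ → (5,6,-3)
river: ρ → (-3,6,5)
ρ-cycle length = 4 (tail of 1 descent step not counted)

4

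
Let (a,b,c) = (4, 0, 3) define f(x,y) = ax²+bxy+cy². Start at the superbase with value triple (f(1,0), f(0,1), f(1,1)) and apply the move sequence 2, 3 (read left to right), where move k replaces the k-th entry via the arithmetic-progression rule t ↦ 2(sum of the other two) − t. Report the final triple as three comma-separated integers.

start (4,3,7) = (f(1,0),f(0,1),f(1,1))
replace slot 2: 2·(4+7) − 3 = 19 → (4,19,7)
replace slot 3: 2·(4+19) − 7 = 39 → (4,19,39)

4,19,39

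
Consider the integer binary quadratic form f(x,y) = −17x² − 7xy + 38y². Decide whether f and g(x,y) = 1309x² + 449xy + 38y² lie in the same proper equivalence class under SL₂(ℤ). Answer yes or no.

D₁ = 2633, D₂ = 2633
river cycle of f (length 74): (-17, 27, 28), (28, 29, -16), (-16, 35, 22), (22, 9, -29), (-29, 49, 2), (2, 51, -4), (-4, 45, 38), (38, 31, -11), (-11, 35, 32), (32, 29, -14), … (64 more)
river cycle of g (length 74): (-17, 27, 28), (28, 29, -16), (-16, 35, 22), (22, 9, -29), (-29, 49, 2), (2, 51, -4), (-4, 45, 38), (38, 31, -11), (-11, 35, 32), (32, 29, -14), … (64 more)
cycles coincide ⇒ equivalent

yes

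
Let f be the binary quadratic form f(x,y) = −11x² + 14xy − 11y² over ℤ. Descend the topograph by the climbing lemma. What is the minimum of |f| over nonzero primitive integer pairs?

translate: b→8 (≡-14 mod 22), so (11,-14,11)→(11,8,8)
flip: (11,8,8)→(8,-8,11)
translate: b→8 (≡-8 mod 16), so (8,-8,11)→(8,8,11)
reduced (well bottom): (8,8,11) with a≤c, −a<b≤a
well minimum |f| = |-8| = 8 (negative-definite)

8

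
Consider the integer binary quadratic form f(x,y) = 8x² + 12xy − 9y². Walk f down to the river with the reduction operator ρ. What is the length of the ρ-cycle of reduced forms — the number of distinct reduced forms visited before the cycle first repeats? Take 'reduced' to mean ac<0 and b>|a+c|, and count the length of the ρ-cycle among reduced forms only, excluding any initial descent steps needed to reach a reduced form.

D = 432, ⌊√D⌋ = 20
river: ρ → (-9,6,11)
river: ρ → (11,16,-4)
river: ρ → (-4,16,11)
river: ρ → (11,6,-9)
river: ρ → (-9,12,8)
river: ρ → (8,20,-1)
river: ρ → (-1,20,8)
river: ρ → (8,12,-9)
ρ-cycle length = 8 (tail of 0 descent steps not counted)

8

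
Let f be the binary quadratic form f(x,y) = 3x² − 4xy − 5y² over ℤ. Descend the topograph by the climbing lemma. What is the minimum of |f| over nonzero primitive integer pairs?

descent: ρ → (-5,4,3)  [lands on river]
river: ρ → (3,8,-1)
river: ρ → (-1,8,3)
river: ρ → (3,4,-5)
river: ρ → (-5,6,2)
river: ρ → (2,6,-5)
closes: descent 1, river 6
min |a| on river = 1

1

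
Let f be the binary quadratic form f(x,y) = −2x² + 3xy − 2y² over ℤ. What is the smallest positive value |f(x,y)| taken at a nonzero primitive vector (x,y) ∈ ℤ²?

translate: b→1 (≡-3 mod 4), so (2,-3,2)→(2,1,1)
flip: (2,1,1)→(1,-1,2)
translate: b→1 (≡-1 mod 2), so (1,-1,2)→(1,1,2)
reduced (well bottom): (1,1,2) with a≤c, −a<b≤a
well minimum |f| = |-1| = 1 (negative-definite)

1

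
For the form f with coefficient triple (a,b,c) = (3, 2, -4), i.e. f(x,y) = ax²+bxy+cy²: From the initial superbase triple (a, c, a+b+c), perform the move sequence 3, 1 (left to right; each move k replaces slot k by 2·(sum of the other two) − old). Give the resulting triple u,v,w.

start (3,-4,1) = (f(1,0),f(0,1),f(1,1))
replace slot 3: 2·(3+(-4)) − 1 = -3 → (3,-4,-3)
replace slot 1: 2·((-4)+(-3)) − 3 = -17 → (-17,-4,-3)

-17,-4,-3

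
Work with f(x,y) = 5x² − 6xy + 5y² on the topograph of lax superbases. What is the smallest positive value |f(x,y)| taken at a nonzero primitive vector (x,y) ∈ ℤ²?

translate: b→4 (≡-6 mod 10), so (5,-6,5)→(5,4,4)
flip: (5,4,4)→(4,-4,5)
translate: b→4 (≡-4 mod 8), so (4,-4,5)→(4,4,5)
reduced (well bottom): (4,4,5) with a≤c, −a<b≤a
well minimum = a = 4

4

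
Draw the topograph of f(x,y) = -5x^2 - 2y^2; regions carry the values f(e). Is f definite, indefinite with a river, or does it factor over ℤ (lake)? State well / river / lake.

D = b²−4ac = 0² − 4·(-5)·(-2) = -40
D < 0 ⇒ definite ⇒ every region one sign ⇒ single well

well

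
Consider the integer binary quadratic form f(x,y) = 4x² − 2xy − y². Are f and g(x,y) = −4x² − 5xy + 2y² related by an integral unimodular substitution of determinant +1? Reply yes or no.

D₁ = 20, D₂ = 57
discriminants differ ⇒ not SL₂(ℤ)-equivalent

no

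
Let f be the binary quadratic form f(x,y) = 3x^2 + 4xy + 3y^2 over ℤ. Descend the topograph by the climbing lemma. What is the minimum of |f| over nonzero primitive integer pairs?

translate: b→-2 (≡4 mod 6), so (3,4,3)→(3,-2,2)
flip: (3,-2,2)→(2,2,3)
reduced (well bottom): (2,2,3) with a≤c, −a<b≤a
well minimum = a = 2

2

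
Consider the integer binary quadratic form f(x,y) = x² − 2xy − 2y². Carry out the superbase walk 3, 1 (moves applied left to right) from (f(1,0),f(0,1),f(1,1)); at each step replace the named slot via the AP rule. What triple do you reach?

start (1,-2,-3) = (f(1,0),f(0,1),f(1,1))
replace slot 3: 2·(1+(-2)) − (-3) = 1 → (1,-2,1)
replace slot 1: 2·((-2)+1) − 1 = -3 → (-3,-2,1)

-3,-2,1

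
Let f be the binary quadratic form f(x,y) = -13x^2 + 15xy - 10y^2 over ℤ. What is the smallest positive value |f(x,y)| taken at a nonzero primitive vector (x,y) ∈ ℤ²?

translate: b→11 (≡-15 mod 26), so (13,-15,10)→(13,11,8)
flip: (13,11,8)→(8,-11,13)
translate: b→5 (≡-11 mod 16), so (8,-11,13)→(8,5,10)
reduced (well bottom): (8,5,10) with a≤c, −a<b≤a
well minimum |f| = |-8| = 8 (negative-definite)

8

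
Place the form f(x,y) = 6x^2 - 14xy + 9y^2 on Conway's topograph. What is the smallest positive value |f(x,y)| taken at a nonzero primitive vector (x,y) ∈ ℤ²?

translate: b→-2 (≡-14 mod 12), so (6,-14,9)→(6,-2,1)
flip: (6,-2,1)→(1,2,6)
translate: b→0 (≡2 mod 2), so (1,2,6)→(1,0,5)
reduced (well bottom): (1,0,5) with a≤c, −a<b≤a
well minimum = a = 1

1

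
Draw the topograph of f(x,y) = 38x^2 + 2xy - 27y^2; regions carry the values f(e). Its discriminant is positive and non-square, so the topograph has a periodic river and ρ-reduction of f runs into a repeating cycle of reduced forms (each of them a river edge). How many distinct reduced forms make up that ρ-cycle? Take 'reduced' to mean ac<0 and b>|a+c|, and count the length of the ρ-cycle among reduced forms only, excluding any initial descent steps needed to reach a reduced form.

D = 4108, ⌊√D⌋ = 64
descent: ρ → (-27,52,13)  [lands on river]
river: ρ → (13,52,-27)
river: ρ → (-27,56,9)
river: ρ → (9,52,-39)
river: ρ → (-39,26,22)
river: ρ → (22,62,-3)
river: ρ → (-3,64,1)
river: ρ → (1,64,-3)
river: ρ → (-3,62,22)
river: ρ → (22,26,-39)
river: ρ → (-39,52,9)
river: ρ → (9,56,-27)
ρ-cycle length = 12 (tail of 1 descent step not counted)

12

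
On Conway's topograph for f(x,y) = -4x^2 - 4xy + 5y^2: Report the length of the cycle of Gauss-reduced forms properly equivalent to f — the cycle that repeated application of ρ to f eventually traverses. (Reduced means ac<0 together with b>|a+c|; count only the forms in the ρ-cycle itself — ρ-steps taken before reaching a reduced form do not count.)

D = 96, ⌊√D⌋ = 9
descent: ρ → (5,4,-4)  [lands on river]
river: ρ → (-4,4,5)
river: ρ → (5,6,-3)
river: ρ → (-3,6,5)
ρ-cycle length = 4 (tail of 1 descent step not counted)

4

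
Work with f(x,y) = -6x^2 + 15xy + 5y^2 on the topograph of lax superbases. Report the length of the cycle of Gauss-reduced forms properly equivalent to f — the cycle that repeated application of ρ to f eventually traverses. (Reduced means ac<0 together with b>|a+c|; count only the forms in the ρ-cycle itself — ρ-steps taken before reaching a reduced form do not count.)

D = 345, ⌊√D⌋ = 18
river: ρ → (5,15,-6)
river: ρ → (-6,9,11)
river: ρ → (11,13,-4)
river: ρ → (-4,11,14)
river: ρ → (14,17,-1)
river: ρ → (-1,17,14)
river: ρ → (14,11,-4)
river: ρ → (-4,13,11)
river: ρ → (11,9,-6)
river: ρ → (-6,15,5)
ρ-cycle length = 10 (tail of 0 descent steps not counted)

10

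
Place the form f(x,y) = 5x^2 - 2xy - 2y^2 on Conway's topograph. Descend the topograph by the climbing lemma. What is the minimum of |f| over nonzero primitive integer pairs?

descent: ρ → (-2,6,1)  [lands on river]
river: ρ → (1,6,-2)
closes: descent 1, river 2
min |a| on river = 1

1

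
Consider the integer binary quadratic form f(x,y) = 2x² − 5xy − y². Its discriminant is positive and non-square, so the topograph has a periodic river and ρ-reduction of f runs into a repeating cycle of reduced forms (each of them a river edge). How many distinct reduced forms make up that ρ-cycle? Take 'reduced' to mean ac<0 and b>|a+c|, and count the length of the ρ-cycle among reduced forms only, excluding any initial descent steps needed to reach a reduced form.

D = 33, ⌊√D⌋ = 5
descent: ρ → (-1,5,2)  [lands on river]
river: ρ → (2,3,-3)
river: ρ → (-3,3,2)
river: ρ → (2,5,-1)
ρ-cycle length = 4 (tail of 1 descent step not counted)

4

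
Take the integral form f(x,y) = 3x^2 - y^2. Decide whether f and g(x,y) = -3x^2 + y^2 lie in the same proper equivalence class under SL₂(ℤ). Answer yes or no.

D₁ = 12, D₂ = 12
river cycle of f (length 2): (-1, 2, 2), (2, 2, -1)
river cycle of g (length 2): (1, 2, -2), (-2, 2, 1)
cycles differ ⇒ inequivalent

no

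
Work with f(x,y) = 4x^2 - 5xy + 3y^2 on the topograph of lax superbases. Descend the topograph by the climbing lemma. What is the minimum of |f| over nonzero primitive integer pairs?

translate: b→3 (≡-5 mod 8), so (4,-5,3)→(4,3,2)
flip: (4,3,2)→(2,-3,4)
translate: b→1 (≡-3 mod 4), so (2,-3,4)→(2,1,3)
reduced (well bottom): (2,1,3) with a≤c, −a<b≤a
well minimum = a = 2

2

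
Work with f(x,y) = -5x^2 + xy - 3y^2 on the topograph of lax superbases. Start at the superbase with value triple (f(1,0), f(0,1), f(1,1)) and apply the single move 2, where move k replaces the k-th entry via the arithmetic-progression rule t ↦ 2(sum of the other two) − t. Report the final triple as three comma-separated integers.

start (-5,-3,-7) = (f(1,0),f(0,1),f(1,1))
replace slot 2: 2·((-5)+(-7)) − (-3) = -21 → (-5,-21,-7)

-5,-21,-7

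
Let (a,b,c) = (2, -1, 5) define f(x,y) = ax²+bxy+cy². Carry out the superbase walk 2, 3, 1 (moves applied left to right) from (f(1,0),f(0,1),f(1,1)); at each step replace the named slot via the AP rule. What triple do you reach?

start (2,5,6) = (f(1,0),f(0,1),f(1,1))
replace slot 2: 2·(2+6) − 5 = 11 → (2,11,6)
replace slot 3: 2·(2+11) − 6 = 20 → (2,11,20)
replace slot 1: 2·(11+20) − 2 = 60 → (60,11,20)

60,11,20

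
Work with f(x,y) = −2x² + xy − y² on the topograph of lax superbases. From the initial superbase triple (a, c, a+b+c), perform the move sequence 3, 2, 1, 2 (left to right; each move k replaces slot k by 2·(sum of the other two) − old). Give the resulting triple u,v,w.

start (-2,-1,-2) = (f(1,0),f(0,1),f(1,1))
replace slot 3: 2·((-2)+(-1)) − (-2) = -4 → (-2,-1,-4)
replace slot 2: 2·((-2)+(-4)) − (-1) = -11 → (-2,-11,-4)
replace slot 1: 2·((-11)+(-4)) − (-2) = -28 → (-28,-11,-4)
replace slot 2: 2·((-28)+(-4)) − (-11) = -53 → (-28,-53,-4)

-28,-53,-4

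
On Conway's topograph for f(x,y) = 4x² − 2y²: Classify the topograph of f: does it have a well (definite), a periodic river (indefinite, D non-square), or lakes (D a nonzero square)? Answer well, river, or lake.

D = b²−4ac = 0² − 4·4·(-2) = 32
D > 0 non-square ⇒ indefinite ⇒ periodic river

river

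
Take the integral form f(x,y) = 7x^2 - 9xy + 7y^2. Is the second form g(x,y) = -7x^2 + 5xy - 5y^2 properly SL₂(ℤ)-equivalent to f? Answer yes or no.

D₁ = -115, D₂ = -115
f: translate: b→5 (≡-9 mod 14), so (7,-9,7)→(7,5,5)
f: flip: (7,5,5)→(5,-5,7)
f: translate: b→5 (≡-5 mod 10), so (5,-5,7)→(5,5,7)
f: reduced (well bottom): (5,5,7) with a≤c, −a<b≤a
g is negative-definite; reduce −g:
−g: flip: (7,-5,5)→(5,5,7)
−g: reduced (well bottom): (5,5,7) with a≤c, −a<b≤a
flip sign back: reduced form of g is (-5,-5,-7)
reduced forms (5, 5, 7) vs (-5, -5, -7) ⇒ inequivalent

no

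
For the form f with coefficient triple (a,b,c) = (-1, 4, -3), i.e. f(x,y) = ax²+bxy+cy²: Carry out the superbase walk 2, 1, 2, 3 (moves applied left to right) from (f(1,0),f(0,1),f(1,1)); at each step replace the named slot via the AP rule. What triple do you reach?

start (-1,-3,0) = (f(1,0),f(0,1),f(1,1))
replace slot 2: 2·((-1)+0) − (-3) = 1 → (-1,1,0)
replace slot 1: 2·(1+0) − (-1) = 3 → (3,1,0)
replace slot 2: 2·(3+0) − 1 = 5 → (3,5,0)
replace slot 3: 2·(3+5) − 0 = 16 → (3,5,16)

3,5,16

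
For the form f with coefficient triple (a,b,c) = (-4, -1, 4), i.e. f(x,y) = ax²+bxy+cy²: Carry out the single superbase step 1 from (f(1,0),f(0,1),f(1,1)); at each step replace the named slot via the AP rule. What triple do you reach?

start (-4,4,-1) = (f(1,0),f(0,1),f(1,1))
replace slot 1: 2·(4+(-1)) − (-4) = 10 → (10,4,-1)

10,4,-1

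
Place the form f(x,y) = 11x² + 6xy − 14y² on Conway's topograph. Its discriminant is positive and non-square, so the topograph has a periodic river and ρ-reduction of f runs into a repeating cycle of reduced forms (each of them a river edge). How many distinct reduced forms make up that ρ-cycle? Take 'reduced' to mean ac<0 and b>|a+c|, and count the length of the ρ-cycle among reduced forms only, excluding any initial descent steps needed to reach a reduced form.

D = 652, ⌊√D⌋ = 25
river: ρ → (-14,22,3)
river: ρ → (3,20,-21)
river: ρ → (-21,22,2)
river: ρ → (2,22,-21)
river: ρ → (-21,20,3)
river: ρ → (3,22,-14)
river: ρ → (-14,6,11)
river: ρ → (11,16,-9)
river: ρ → (-9,20,7)
river: ρ → (7,22,-6)
river: ρ → (-6,14,19)
river: ρ → (19,24,-1)
river: ρ → (-1,24,19)
river: ρ → (19,14,-6)
river: ρ → (-6,22,7)
river: ρ → (7,20,-9)
river: ρ → (-9,16,11)
river: ρ → (11,6,-14)
ρ-cycle length = 18 (tail of 0 descent steps not counted)

18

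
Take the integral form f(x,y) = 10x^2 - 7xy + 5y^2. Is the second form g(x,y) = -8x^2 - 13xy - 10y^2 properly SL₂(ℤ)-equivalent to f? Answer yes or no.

D₁ = -151, D₂ = -151
f: flip: (10,-7,5)→(5,7,10)
f: translate: b→-3 (≡7 mod 10), so (5,7,10)→(5,-3,8)
f: reduced (well bottom): (5,-3,8) with a≤c, −a<b≤a
g is negative-definite; reduce −g:
−g: translate: b→-3 (≡13 mod 16), so (8,13,10)→(8,-3,5)
−g: flip: (8,-3,5)→(5,3,8)
−g: reduced (well bottom): (5,3,8) with a≤c, −a<b≤a
flip sign back: reduced form of g is (-5,-3,-8)
reduced forms (5, -3, 8) vs (-5, -3, -8) ⇒ inequivalent

no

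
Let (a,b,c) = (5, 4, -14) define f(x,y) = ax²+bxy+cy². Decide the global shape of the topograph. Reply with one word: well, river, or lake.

D = b²−4ac = 4² − 4·5·(-14) = 296
D > 0 non-square ⇒ indefinite ⇒ periodic river

river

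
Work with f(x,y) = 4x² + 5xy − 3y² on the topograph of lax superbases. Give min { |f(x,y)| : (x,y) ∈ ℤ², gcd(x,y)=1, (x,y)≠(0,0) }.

river: ρ → (-3,7,2)
river: ρ → (2,5,-6)
river: ρ → (-6,7,1)
river: ρ → (1,7,-6)
river: ρ → (-6,5,2)
river: ρ → (2,7,-3)
river: ρ → (-3,5,4)
river: ρ → (4,3,-4)
river: ρ → (-4,5,3)
river: ρ → (3,7,-2)
river: ρ → (-2,5,6)
river: ρ → (6,7,-1)
river: ρ → (-1,7,6)
river: ρ → (6,5,-2)
river: ρ → (-2,7,3)
river: ρ → (3,5,-4)
river: ρ → (-4,3,4)
river: ρ → (4,5,-3)
closes: descent 0, river 18
min |a| on river = 1

1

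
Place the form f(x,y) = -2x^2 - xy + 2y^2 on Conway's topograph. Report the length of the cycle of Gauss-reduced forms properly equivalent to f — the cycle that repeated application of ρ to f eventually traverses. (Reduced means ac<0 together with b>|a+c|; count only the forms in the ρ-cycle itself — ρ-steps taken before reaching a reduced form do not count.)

D = 17, ⌊√D⌋ = 4
descent: ρ → (2,1,-2)  [lands on river]
river: ρ → (-2,3,1)
river: ρ → (1,3,-2)
river: ρ → (-2,1,2)
river: ρ → (2,3,-1)
river: ρ → (-1,3,2)
ρ-cycle length = 6 (tail of 1 descent step not counted)

6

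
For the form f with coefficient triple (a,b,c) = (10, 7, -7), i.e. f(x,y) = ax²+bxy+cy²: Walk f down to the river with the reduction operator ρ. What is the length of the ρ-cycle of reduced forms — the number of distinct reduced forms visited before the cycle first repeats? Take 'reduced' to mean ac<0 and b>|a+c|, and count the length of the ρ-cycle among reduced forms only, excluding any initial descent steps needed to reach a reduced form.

D = 329, ⌊√D⌋ = 18
river: ρ → (-7,7,10)
river: ρ → (10,13,-4)
river: ρ → (-4,11,13)
river: ρ → (13,15,-2)
river: ρ → (-2,17,5)
river: ρ → (5,13,-8)
river: ρ → (-8,3,10)
river: ρ → (10,17,-1)
river: ρ → (-1,17,10)
river: ρ → (10,3,-8)
river: ρ → (-8,13,5)
river: ρ → (5,17,-2)
river: ρ → (-2,15,13)
river: ρ → (13,11,-4)
river: ρ → (-4,13,10)
river: ρ → (10,7,-7)
ρ-cycle length = 16 (tail of 0 descent steps not counted)

16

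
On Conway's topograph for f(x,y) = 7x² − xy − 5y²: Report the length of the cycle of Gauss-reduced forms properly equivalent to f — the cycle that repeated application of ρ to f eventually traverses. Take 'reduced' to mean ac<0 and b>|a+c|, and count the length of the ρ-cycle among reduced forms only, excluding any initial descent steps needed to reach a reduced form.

D = 141, ⌊√D⌋ = 11
descent: ρ → (-5,11,1)  [lands on river]
river: ρ → (1,11,-5)
river: ρ → (-5,9,3)
river: ρ → (3,9,-5)
ρ-cycle length = 4 (tail of 1 descent step not counted)

4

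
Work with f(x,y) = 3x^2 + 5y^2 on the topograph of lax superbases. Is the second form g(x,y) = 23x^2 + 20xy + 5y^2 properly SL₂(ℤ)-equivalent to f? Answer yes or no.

D₁ = -60, D₂ = -60
f: reduced (well bottom): (3,0,5) with a≤c, −a<b≤a
g: flip: (23,20,5)→(5,-20,23)
g: translate: b→0 (≡-20 mod 10), so (5,-20,23)→(5,0,3)
g: flip: (5,0,3)→(3,0,5)
g: reduced (well bottom): (3,0,5) with a≤c, −a<b≤a
reduced forms (3, 0, 5) vs (3, 0, 5) ⇒ equivalent

yes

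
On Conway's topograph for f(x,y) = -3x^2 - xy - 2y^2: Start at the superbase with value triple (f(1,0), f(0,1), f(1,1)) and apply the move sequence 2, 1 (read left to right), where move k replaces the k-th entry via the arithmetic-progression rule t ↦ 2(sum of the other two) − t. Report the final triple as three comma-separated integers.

start (-3,-2,-6) = (f(1,0),f(0,1),f(1,1))
replace slot 2: 2·((-3)+(-6)) − (-2) = -16 → (-3,-16,-6)
replace slot 1: 2·((-16)+(-6)) − (-3) = -41 → (-41,-16,-6)

-41,-16,-6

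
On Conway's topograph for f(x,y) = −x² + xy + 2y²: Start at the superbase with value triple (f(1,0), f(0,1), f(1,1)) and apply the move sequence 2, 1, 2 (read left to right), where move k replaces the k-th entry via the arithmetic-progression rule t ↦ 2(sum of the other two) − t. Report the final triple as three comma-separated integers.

start (-1,2,2) = (f(1,0),f(0,1),f(1,1))
replace slot 2: 2·((-1)+2) − 2 = 0 → (-1,0,2)
replace slot 1: 2·(0+2) − (-1) = 5 → (5,0,2)
replace slot 2: 2·(5+2) − 0 = 14 → (5,14,2)

5,14,2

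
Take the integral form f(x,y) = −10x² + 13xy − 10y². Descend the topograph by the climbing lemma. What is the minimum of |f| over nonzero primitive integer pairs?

translate: b→7 (≡-13 mod 20), so (10,-13,10)→(10,7,7)
flip: (10,7,7)→(7,-7,10)
translate: b→7 (≡-7 mod 14), so (7,-7,10)→(7,7,10)
reduced (well bottom): (7,7,10) with a≤c, −a<b≤a
well minimum |f| = |-7| = 7 (negative-definite)

7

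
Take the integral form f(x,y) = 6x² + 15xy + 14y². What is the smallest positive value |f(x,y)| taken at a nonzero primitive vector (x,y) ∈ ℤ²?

translate: b→3 (≡15 mod 12), so (6,15,14)→(6,3,5)
flip: (6,3,5)→(5,-3,6)
reduced (well bottom): (5,-3,6) with a≤c, −a<b≤a
well minimum = a = 5

5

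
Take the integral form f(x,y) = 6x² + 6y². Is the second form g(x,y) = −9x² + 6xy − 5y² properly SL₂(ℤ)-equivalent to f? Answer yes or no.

D₁ = -144, D₂ = -144
f: reduced (well bottom): (6,0,6) with a≤c, −a<b≤a
g is negative-definite; reduce −g:
−g: flip: (9,-6,5)→(5,6,9)
−g: translate: b→-4 (≡6 mod 10), so (5,6,9)→(5,-4,8)
−g: reduced (well bottom): (5,-4,8) with a≤c, −a<b≤a
flip sign back: reduced form of g is (-5,4,-8)
reduced forms (6, 0, 6) vs (-5, 4, -8) ⇒ inequivalent

no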